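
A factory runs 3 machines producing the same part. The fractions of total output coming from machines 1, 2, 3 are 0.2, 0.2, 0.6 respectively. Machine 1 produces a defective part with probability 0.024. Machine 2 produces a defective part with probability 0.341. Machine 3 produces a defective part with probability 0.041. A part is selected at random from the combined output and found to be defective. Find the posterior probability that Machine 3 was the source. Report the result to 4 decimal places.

Tabulate prior·likelihood by source: [1] prior 0.2, lik 0.024, product 0.004800; [2] prior 0.2, lik 0.341, product 0.06820; [3] prior 0.6, lik 0.041, product 0.02460.
Normalizing constant = 0.097600; the posterior for Machine 3 is its product over the sum, 0.02460/0.097600 = 0.2520.

Posterior probability ≈ 0.2520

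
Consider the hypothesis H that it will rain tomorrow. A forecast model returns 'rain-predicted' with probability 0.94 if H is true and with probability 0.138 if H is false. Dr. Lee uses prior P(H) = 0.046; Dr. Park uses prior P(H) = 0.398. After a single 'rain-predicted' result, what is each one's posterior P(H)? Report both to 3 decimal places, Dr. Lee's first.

Dr. Lee: 0.247; Dr. Park: 0.818

P('+'|H) = 0.94, P('+'|¬H) = 0.138.
Dr. Lee: numerator 0.94·0.046 = 0.043240; evidence = 0.043240+0.138·0.954 = 0.17489; posterior = 0.247.
Dr. Park: numerator 0.94·0.398 = 0.37412; evidence = 0.37412+0.138·0.602 = 0.45720; posterior = 0.818.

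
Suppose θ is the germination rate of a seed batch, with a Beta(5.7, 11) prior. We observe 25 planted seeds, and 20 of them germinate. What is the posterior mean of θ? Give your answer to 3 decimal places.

Observing 20 successes and 5 failures updates Beta(5.7, 11) by adding the success and failure counts to the two shape parameters: α = 5.7+20 = 25.7, β = 11+5 = 16.
Posterior mean = α/(α+β) = 25.7/41.7 = 0.616.

Posterior mean ≈ 0.616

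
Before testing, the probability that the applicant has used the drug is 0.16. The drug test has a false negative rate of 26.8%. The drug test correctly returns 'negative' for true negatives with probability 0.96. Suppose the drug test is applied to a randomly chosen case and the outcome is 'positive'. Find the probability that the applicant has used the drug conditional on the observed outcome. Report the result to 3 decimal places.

Write H for 'the applicant has used the drug'. Prior odds H:¬H = 0.16/0.84 = 0.19048. For the 'positive' outcome, the likelihood ratio is 0.732/0.04 = 18.300.
Posterior odds = 0.19048 × 18.300 = 3.4857, so P(H|E) = 3.4857/(1+3.4857) = 0.777.

P(H | E) ≈ 0.777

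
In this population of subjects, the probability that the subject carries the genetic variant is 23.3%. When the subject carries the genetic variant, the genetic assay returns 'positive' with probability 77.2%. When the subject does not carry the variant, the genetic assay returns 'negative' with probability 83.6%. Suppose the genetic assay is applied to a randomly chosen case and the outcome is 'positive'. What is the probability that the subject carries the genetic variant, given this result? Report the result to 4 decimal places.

P(H | E) ≈ 0.5885

Let H be the event that the subject carries the genetic variant. P(H) = 0.233, so P(¬H) = 0.767. With E the 'positive' result, P(E|H) = 0.772 and P(E|¬H) = 0.164.
P(E) = 0.772·0.233 + 0.164·0.767 = 0.17988 + 0.12579 = 0.30566.
By Bayes' theorem, P(H|E) = 0.17988 / 0.30566 = 0.5885.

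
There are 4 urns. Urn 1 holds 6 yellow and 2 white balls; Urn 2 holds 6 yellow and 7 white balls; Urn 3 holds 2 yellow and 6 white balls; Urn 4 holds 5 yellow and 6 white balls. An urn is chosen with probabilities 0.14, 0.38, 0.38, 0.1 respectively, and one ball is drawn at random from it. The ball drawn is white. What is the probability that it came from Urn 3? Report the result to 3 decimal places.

P(white|Urn 1) = 0.25; P(white|Urn 2) = 0.5385; P(white|Urn 3) = 0.75; P(white|Urn 4) = 0.5455.
Prior × likelihood for each source: 0.14·0.25=0.03500, 0.38·0.5385=0.2046, 0.38·0.75=0.2850, 0.1·0.5455=0.05455. Summing gives P(white) = 0.57916.
P(Urn 3 | white) = 0.2850 / 0.57916 = 0.492.

Posterior probability ≈ 0.492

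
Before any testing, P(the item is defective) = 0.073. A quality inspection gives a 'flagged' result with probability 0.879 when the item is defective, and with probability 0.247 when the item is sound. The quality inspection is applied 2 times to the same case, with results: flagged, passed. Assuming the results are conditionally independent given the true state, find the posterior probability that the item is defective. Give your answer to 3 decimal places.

Let H be the event that the item is defective; start with P(H) = 0.073. P('flagged'|H) = 0.879, P('flagged'|¬H) = 0.247.
Update on result 1 ('flagged'): P(H) ← 0.879·0.0730 / (0.879·0.0730 + 0.247·0.9270) = 0.064167/0.29314 = 0.2189.
Update on result 2 ('passed'): P(H) ← 0.121·0.2189 / (0.121·0.2189 + 0.753·0.7811) = 0.026487/0.61466 = 0.0431.

Posterior P(H) ≈ 0.043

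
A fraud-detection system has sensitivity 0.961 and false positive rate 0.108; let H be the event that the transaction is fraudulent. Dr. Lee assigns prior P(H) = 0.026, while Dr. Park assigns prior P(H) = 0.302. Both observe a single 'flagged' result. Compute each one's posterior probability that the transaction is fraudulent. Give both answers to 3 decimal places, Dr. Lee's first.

P('+'|H) = 0.961, P('+'|¬H) = 0.108.
Dr. Lee: numerator 0.961·0.026 = 0.024986; evidence = 0.024986+0.108·0.974 = 0.13018; posterior = 0.192.
Dr. Park: numerator 0.961·0.302 = 0.29022; evidence = 0.29022+0.108·0.698 = 0.36561; posterior = 0.794.

Dr. Lee: 0.192; Dr. Park: 0.794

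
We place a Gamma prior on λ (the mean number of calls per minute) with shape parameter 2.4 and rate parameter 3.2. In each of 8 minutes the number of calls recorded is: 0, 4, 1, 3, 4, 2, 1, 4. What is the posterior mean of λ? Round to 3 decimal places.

Total count ∑xᵢ = 19 over n = 8 minutes.
Gamma is conjugate to the Poisson likelihood: posterior is Gamma(shape = 2.4+19 = 21.4, rate = 3.2+8 = 11.2).
Posterior mean = shape/rate = 21.4/11.2 = 1.911.

Posterior mean ≈ 1.911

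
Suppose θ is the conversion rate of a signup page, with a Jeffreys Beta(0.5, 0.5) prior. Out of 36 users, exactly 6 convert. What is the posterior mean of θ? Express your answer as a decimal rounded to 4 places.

Observing 6 successes and 30 failures updates Beta(0.5, 0.5) by adding the success and failure counts to the two shape parameters: α = 0.5+6 = 6.5, β = 0.5+30 = 30.5.
Posterior mean = α/(α+β) = 6.5/37 = 0.1757.

Posterior mean ≈ 0.1757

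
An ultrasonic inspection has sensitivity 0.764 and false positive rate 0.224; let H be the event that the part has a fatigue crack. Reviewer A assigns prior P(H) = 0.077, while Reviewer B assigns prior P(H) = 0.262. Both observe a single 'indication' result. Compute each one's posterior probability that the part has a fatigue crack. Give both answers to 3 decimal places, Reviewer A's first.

P('+'|H) = 0.764, P('+'|¬H) = 0.224.
Reviewer A: numerator 0.764·0.077 = 0.058828; evidence = 0.058828+0.224·0.923 = 0.26558; posterior = 0.222.
Reviewer B: numerator 0.764·0.262 = 0.20017; evidence = 0.20017+0.224·0.738 = 0.36548; posterior = 0.548.

Reviewer A: 0.222; Reviewer B: 0.548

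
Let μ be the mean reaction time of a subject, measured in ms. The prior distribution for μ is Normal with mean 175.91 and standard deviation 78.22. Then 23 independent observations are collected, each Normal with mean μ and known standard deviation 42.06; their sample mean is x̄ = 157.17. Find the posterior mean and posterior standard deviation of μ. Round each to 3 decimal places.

Prior precision 1/τ₀² = 1/78.22² = 0.00016344; data precision n/σ² = 23/42.06² = 0.0130014.
Posterior precision = 0.00016344 + 0.0130014 = 0.0131648, giving posterior SD = 1/√0.0131648 = 8.716.
Posterior mean = (0.00016344·175.91 + 0.0130014·157.17) / 0.0131648 = 157.403.

Posterior mean ≈ 157.403; posterior SD ≈ 8.716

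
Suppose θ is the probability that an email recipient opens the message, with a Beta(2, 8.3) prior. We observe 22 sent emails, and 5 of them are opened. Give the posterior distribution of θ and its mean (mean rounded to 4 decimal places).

Posterior: Beta(7, 25.3); mean ≈ 0.2167

The binomial likelihood is conjugate to the Beta prior: with 5 successes and 17 failures, the posterior is Beta(2+5, 8.3+17) = Beta(7, 25.3).
Posterior mean = α/(α+β) = 7/32.3 = 0.2167.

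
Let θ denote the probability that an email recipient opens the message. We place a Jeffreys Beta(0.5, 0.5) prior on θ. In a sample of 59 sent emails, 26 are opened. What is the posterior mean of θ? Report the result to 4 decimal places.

Posterior mean ≈ 0.4417

Observing 26 successes and 33 failures updates Beta(0.5, 0.5) by adding the success and failure counts to the two shape parameters: α = 0.5+26 = 26.5, β = 0.5+33 = 33.5.
E[θ | data] = 26.5/(26.5+33.5) = 0.4417.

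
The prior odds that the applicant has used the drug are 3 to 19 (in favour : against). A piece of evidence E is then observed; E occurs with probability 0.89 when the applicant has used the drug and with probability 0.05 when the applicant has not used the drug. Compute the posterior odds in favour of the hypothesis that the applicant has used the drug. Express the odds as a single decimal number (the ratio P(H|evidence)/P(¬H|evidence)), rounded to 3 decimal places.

Posterior odds ≈ 2.811

Prior odds = 3/19 = 0.15789. In log-odds, ln(0.15789) = -1.8458.
Add log likelihood ratio: ln(17.800) = 2.8792.
Posterior log-odds = 1.0334, so posterior odds = exp(1.0334) = 2.8105.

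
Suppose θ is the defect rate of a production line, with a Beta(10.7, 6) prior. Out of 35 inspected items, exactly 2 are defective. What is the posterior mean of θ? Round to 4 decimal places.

Posterior mean ≈ 0.2456

The binomial likelihood is conjugate to the Beta prior: with 2 successes and 33 failures, the posterior is Beta(10.7+2, 6+33) = Beta(12.7, 39).
E[θ | data] = 12.7/(12.7+39) = 0.2456.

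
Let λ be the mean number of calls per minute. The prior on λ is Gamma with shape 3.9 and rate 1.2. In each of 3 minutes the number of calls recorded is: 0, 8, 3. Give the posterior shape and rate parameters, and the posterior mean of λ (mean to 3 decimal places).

The Poisson likelihood adds the total count to the shape and the number of exposure periods to the rate. Here ∑xᵢ = 11 and n = 3, so shape 3.9→14.9 and rate 1.2→4.2.
E[λ | data] = 14.9/4.2 = 3.548.

Posterior: Gamma(shape=14.9, rate=4.2); mean ≈ 3.548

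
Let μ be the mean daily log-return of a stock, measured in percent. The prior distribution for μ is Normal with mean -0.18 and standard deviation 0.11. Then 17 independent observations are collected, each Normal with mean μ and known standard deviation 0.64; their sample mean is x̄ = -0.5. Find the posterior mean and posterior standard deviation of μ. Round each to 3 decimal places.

With known σ, the Normal prior is conjugate. Weight on the data is w = (n/σ²)/(n/σ² + 1/τ₀²) = 41.5039/(41.5039+82.6446) = 0.33431.
Posterior mean = w·x̄ + (1−w)·μ₀ = 0.33431·-0.5 + 0.66569·-0.18 = -0.287. Posterior variance = 1/(41.5039+82.6446) = 0.00805487, so SD = 0.090.

Posterior mean ≈ -0.287; posterior SD ≈ 0.090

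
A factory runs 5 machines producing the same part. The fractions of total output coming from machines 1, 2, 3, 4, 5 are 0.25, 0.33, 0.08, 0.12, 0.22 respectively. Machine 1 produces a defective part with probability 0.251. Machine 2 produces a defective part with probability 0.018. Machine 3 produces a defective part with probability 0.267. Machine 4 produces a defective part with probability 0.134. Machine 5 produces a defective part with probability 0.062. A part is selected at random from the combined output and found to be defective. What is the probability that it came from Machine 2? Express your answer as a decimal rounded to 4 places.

P(defective|M1) = 0.251; P(defective|M2) = 0.018; P(defective|M3) = 0.267; P(defective|M4) = 0.134; P(defective|M5) = 0.062.
Prior × likelihood for each source: 0.25·0.251=0.06275, 0.33·0.018=0.005940, 0.08·0.267=0.02136, 0.12·0.134=0.01608, 0.22·0.062=0.01364. Summing gives P(defective) = 0.11977.
P(Machine 2 | defective) = 0.005940 / 0.11977 = 0.0496.

Posterior probability ≈ 0.0496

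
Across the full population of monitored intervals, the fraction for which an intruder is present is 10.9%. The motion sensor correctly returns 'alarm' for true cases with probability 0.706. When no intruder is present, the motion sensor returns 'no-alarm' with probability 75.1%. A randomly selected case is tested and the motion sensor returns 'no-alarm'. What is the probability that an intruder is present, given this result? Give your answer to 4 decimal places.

P(H | E) ≈ 0.0457

Write H for 'an intruder is present'. Prior odds H:¬H = 0.109/0.891 = 0.12233. For the 'no-alarm' outcome, the likelihood ratio is 0.294/0.751 = 0.39148.
Posterior odds = 0.12233 × 0.39148 = 0.047891, so P(H|E) = 0.047891/(1+0.047891) = 0.0457.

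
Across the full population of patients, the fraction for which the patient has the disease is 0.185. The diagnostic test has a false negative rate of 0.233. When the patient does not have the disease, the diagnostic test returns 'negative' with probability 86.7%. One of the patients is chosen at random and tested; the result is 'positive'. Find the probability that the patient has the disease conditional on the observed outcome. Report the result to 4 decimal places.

P(H | E) ≈ 0.5669

Let H be the event that the patient has the disease. P(H) = 0.185, so P(¬H) = 0.815. With E the 'positive' result, P(E|H) = 0.767 and P(E|¬H) = 0.133.
P(E) = 0.767·0.185 + 0.133·0.815 = 0.14189 + 0.10840 = 0.25029.
By Bayes' theorem, P(H|E) = 0.14189 / 0.25029 = 0.5669.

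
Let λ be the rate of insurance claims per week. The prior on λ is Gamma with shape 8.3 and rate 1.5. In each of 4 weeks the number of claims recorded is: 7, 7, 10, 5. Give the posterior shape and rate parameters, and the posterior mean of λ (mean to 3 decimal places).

Posterior: Gamma(shape=37.3, rate=5.5); mean ≈ 6.782

The Poisson likelihood adds the total count to the shape and the number of exposure periods to the rate. Here ∑xᵢ = 29 and n = 4, so shape 8.3→37.3 and rate 1.5→5.5.
E[λ | data] = 37.3/5.5 = 6.782.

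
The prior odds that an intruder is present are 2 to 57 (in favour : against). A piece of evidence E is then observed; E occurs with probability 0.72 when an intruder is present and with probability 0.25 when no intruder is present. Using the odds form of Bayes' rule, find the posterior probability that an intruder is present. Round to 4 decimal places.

Posterior probability ≈ 0.0918

Prior odds = 2/57 = 0.035088.
Likelihood ratio for E = 0.72/0.25 = 2.8800.
Posterior odds = prior odds × LR = 0.10105.
Posterior probability = odds/(1+odds) = 0.10105/1.1011 = 0.0918.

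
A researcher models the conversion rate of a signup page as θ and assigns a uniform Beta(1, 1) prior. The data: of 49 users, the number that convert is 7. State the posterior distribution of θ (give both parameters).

Posterior: Beta(8, 43)

The binomial likelihood is conjugate to the Beta prior: with 7 successes and 42 failures, the posterior is Beta(1+7, 1+42) = Beta(8, 43).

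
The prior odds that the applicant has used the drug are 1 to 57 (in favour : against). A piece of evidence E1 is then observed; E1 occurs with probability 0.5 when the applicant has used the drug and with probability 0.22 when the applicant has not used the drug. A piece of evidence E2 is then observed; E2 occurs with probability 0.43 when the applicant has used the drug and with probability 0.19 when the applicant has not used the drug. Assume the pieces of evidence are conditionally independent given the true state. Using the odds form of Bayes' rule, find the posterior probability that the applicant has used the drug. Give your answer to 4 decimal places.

Prior odds = 1/57 = 0.017544.
Likelihood ratio for E1 = 0.5/0.22 = 2.2727.
Likelihood ratio for E2 = 0.43/0.19 = 2.2632.
Posterior odds = prior odds × LR₁ × LR₂ = 0.090238.
Posterior probability = odds/(1+odds) = 0.090238/1.0902 = 0.0828.

Posterior probability ≈ 0.0828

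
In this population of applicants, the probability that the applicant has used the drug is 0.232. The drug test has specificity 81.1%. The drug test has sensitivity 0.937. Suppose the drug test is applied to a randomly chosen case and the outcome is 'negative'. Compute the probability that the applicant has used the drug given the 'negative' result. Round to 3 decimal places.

Let H be the event that the applicant has used the drug. P(H) = 0.232, so P(¬H) = 0.768. With E the 'negative' result, P(E|H) = 0.063 and P(E|¬H) = 0.811.
P(E) = 0.063·0.232 + 0.811·0.768 = 0.014616 + 0.62285 = 0.63746.
By Bayes' theorem, P(H|E) = 0.014616 / 0.63746 = 0.023.

P(H | E) ≈ 0.023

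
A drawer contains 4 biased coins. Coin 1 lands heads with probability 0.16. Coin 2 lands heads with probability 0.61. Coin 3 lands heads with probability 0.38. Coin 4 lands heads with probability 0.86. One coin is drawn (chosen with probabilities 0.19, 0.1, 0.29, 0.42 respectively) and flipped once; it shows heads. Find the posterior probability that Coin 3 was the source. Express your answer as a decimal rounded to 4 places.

Posterior probability ≈ 0.1958

P(heads|C1) = 0.16; P(heads|C2) = 0.61; P(heads|C3) = 0.38; P(heads|C4) = 0.86.
Prior × likelihood for each source: 0.19·0.16=0.03040, 0.1·0.61=0.06100, 0.29·0.38=0.1102, 0.42·0.86=0.3612. Summing gives P(heads) = 0.56280.
P(Coin 3 | heads) = 0.1102 / 0.56280 = 0.1958.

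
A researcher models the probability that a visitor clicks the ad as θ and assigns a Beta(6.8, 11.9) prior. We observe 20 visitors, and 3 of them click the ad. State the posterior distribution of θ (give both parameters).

Posterior: Beta(9.8, 28.9)

Observing 3 successes and 17 failures updates Beta(6.8, 11.9) by adding the success and failure counts to the two shape parameters: α = 6.8+3 = 9.8, β = 11.9+17 = 28.9.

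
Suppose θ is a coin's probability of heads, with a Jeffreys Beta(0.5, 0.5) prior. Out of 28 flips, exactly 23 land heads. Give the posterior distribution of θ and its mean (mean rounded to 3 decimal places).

Posterior: Beta(23.5, 5.5); mean ≈ 0.810

The binomial likelihood is conjugate to the Beta prior: with 23 successes and 5 failures, the posterior is Beta(0.5+23, 0.5+5) = Beta(23.5, 5.5).
Posterior mean = α/(α+β) = 23.5/29 = 0.810.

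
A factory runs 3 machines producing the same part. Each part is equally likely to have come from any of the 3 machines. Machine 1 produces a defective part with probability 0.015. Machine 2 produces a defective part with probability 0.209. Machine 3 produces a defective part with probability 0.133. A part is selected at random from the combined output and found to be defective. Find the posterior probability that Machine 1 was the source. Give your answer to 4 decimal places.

Posterior probability ≈ 0.0420

P(defective|M1) = 0.015; P(defective|M2) = 0.209; P(defective|M3) = 0.133.
Prior × likelihood for each source: 0.333333·0.015=0.005000, 0.333333·0.209=0.06967, 0.333333·0.133=0.04433. Summing gives P(defective) = 0.11900.
P(Machine 1 | defective) = 0.005000 / 0.11900 = 0.0420.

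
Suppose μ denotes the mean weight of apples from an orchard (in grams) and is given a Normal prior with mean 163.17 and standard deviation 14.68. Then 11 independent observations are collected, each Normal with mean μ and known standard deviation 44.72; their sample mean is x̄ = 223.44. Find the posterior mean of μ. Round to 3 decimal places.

Posterior mean ≈ 195.861

Prior precision 1/τ₀² = 1/14.68² = 0.00464032; data precision n/σ² = 11/44.72² = 0.00550033.
Posterior precision = 0.00464032 + 0.00550033 = 0.0101407.
Posterior mean = (0.00464032·163.17 + 0.00550033·223.44) / 0.0101407 = 195.861.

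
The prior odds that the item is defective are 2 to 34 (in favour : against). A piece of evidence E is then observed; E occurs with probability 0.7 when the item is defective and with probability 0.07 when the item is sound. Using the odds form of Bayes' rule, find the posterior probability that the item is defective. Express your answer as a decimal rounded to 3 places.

Prior odds = 2/34 = 0.058824.
Likelihood ratio for E = 0.7/0.07 = 10.0000.
Posterior odds = prior odds × LR = 0.58824.
Posterior probability = odds/(1+odds) = 0.58824/1.5882 = 0.370.

Posterior probability ≈ 0.370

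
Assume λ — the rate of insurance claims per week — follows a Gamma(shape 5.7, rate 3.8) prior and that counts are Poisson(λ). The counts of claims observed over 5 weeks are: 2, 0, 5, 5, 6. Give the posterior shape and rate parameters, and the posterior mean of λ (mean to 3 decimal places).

Posterior: Gamma(shape=23.7, rate=8.8); mean ≈ 2.693

The Poisson likelihood adds the total count to the shape and the number of exposure periods to the rate. Here ∑xᵢ = 18 and n = 5, so shape 5.7→23.7 and rate 3.8→8.8.
Posterior mean = shape/rate = 23.7/8.8 = 2.693.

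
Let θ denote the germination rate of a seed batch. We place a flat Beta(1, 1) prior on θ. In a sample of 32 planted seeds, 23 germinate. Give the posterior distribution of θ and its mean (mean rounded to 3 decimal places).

Posterior: Beta(24, 10); mean ≈ 0.706

The binomial likelihood is conjugate to the Beta prior: with 23 successes and 9 failures, the posterior is Beta(1+23, 1+9) = Beta(24, 10).
E[θ | data] = 24/(24+10) = 0.706.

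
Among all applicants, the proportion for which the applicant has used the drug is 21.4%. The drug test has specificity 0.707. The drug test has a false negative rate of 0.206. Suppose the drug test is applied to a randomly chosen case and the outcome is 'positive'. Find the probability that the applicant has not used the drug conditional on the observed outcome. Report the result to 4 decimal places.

Write H for 'the applicant has used the drug'. Prior odds H:¬H = 0.214/0.786 = 0.27226. For the 'positive' outcome, the likelihood ratio is 0.794/0.293 = 2.7099.
Posterior odds = 0.27226 × 2.7099 = 0.73781, so P(H|E) = 0.73781/(1+0.73781) = 0.4246. Then P(¬H|E) = 1 − 0.4246 = 0.5754.

P(¬H | E) ≈ 0.5754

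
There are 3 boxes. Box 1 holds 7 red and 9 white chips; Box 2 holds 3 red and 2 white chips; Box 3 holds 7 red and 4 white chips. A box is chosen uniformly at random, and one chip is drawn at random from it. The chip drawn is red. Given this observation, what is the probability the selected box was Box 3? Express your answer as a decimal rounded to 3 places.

Posterior probability ≈ 0.380

P(red|Box 1) = 0.4375; P(red|Box 2) = 0.6; P(red|Box 3) = 0.6364.
Prior × likelihood for each source: 0.333333·0.4375=0.1458, 0.333333·0.6=0.2000, 0.333333·0.6364=0.2121. Summing gives P(red) = 0.55795.
P(Box 3 | red) = 0.2121 / 0.55795 = 0.380.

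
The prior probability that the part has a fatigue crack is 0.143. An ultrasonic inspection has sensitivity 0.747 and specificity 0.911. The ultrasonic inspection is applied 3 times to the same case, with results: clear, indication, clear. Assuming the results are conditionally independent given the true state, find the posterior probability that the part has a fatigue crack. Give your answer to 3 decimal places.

With H the event that the part has a fatigue crack, the joint likelihood of the observed sequence is P(data|H) = 0.253·0.747·0.253 = 0.047815 and P(data|¬H) = 0.911·0.089·0.911 = 0.073863.
Bayes: P(H|data) = 0.143·0.047815 / (0.143·0.047815 + 0.857·0.073863) = 0.0068375/0.070138 = 0.0975.

Posterior P(H) ≈ 0.097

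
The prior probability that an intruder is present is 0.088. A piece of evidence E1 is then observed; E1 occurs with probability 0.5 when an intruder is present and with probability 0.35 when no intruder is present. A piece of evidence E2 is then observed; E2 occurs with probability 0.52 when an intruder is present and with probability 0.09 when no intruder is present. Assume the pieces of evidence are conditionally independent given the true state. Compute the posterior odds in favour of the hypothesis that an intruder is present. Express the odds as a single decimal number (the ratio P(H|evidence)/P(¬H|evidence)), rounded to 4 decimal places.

Prior odds = 0.088/(1−0.088) = 0.096491.
Likelihood ratio for E1 = 0.5/0.35 = 1.4286.
Likelihood ratio for E2 = 0.52/0.09 = 5.7778.
Posterior odds = prior odds × LR₁ × LR₂ = 0.79644.

Posterior odds ≈ 0.7964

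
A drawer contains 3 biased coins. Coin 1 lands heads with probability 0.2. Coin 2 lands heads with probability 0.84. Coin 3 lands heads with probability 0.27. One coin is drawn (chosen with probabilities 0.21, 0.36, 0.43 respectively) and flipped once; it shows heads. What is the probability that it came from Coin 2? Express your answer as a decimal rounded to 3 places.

Posterior probability ≈ 0.657

P(heads|C1) = 0.2; P(heads|C2) = 0.84; P(heads|C3) = 0.27.
Prior × likelihood for each source: 0.21·0.2=0.04200, 0.36·0.84=0.3024, 0.43·0.27=0.1161. Summing gives P(heads) = 0.46050.
P(Coin 2 | heads) = 0.3024 / 0.46050 = 0.657.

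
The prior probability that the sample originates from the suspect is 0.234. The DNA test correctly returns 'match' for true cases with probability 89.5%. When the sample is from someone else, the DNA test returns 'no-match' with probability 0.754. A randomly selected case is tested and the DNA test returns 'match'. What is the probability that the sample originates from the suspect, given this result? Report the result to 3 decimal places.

P(H | E) ≈ 0.526

Write H for 'the sample originates from the suspect'. Prior odds H:¬H = 0.234/0.766 = 0.30548. For the 'match' outcome, the likelihood ratio is 0.895/0.246 = 3.6382.
Posterior odds = 0.30548 × 3.6382 = 1.1114, so P(H|E) = 1.1114/(1+1.1114) = 0.526.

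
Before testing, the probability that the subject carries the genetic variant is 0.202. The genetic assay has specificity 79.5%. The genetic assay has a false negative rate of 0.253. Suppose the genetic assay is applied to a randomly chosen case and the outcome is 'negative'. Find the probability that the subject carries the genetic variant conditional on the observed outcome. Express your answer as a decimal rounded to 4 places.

P(H | E) ≈ 0.0746

Write H for 'the subject carries the genetic variant'. Prior odds H:¬H = 0.202/0.798 = 0.25313. For the 'negative' outcome, the likelihood ratio is 0.253/0.795 = 0.31824.
Posterior odds = 0.25313 × 0.31824 = 0.080557, so P(H|E) = 0.080557/(1+0.080557) = 0.0746.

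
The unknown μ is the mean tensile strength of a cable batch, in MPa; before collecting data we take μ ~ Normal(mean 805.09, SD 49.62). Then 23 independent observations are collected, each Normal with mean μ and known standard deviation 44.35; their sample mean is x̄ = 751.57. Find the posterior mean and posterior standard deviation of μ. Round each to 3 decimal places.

Prior precision 1/τ₀² = 1/49.62² = 0.00040615; data precision n/σ² = 23/44.35² = 0.0116934.
Posterior precision = 0.00040615 + 0.0116934 = 0.0120995, giving posterior SD = 1/√0.0120995 = 9.091.
Posterior mean = (0.00040615·805.09 + 0.0116934·751.57) / 0.0120995 = 753.367.

Posterior mean ≈ 753.367; posterior SD ≈ 9.091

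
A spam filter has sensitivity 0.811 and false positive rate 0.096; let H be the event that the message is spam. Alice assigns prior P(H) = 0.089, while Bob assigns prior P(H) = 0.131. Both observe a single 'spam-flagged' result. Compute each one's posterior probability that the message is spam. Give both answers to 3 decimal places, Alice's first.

Alice: 0.452; Bob: 0.560

P('+'|H) = 0.811, P('+'|¬H) = 0.096.
Alice: numerator 0.811·0.089 = 0.072179; evidence = 0.072179+0.096·0.911 = 0.15964; posterior = 0.452.
Bob: numerator 0.811·0.131 = 0.10624; evidence = 0.10624+0.096·0.869 = 0.18967; posterior = 0.560.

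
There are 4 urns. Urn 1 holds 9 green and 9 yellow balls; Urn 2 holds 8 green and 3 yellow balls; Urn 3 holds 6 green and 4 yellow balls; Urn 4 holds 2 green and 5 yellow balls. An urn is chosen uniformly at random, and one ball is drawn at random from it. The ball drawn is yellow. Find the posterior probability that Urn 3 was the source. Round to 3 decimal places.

Posterior probability ≈ 0.212

P(yellow|Urn 1) = 0.5; P(yellow|Urn 2) = 0.2727; P(yellow|Urn 3) = 0.4; P(yellow|Urn 4) = 0.7143.
Prior × likelihood for each source: 0.25·0.5=0.1250, 0.25·0.2727=0.06818, 0.25·0.4=0.1000, 0.25·0.7143=0.1786. Summing gives P(yellow) = 0.47175.
P(Urn 3 | yellow) = 0.1000 / 0.47175 = 0.212.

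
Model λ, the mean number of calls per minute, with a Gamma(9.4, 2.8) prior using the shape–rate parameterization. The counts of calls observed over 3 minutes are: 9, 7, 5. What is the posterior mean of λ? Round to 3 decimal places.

Posterior mean ≈ 5.241

The Poisson likelihood adds the total count to the shape and the number of exposure periods to the rate. Here ∑xᵢ = 21 and n = 3, so shape 9.4→30.4 and rate 2.8→5.8.
E[λ | data] = 30.4/5.8 = 5.241.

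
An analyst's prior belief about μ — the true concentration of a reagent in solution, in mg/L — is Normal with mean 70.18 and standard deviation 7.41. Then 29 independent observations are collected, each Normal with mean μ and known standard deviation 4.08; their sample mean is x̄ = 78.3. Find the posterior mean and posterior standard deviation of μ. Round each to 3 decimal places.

Posterior mean ≈ 78.216; posterior SD ≈ 0.754

Prior precision 1/τ₀² = 1/7.41² = 0.0182122; data precision n/σ² = 29/4.08² = 1.74212.
Posterior precision = 0.0182122 + 1.74212 = 1.76033, giving posterior SD = 1/√1.76033 = 0.754.
Posterior mean = (0.0182122·70.18 + 1.74212·78.3) / 1.76033 = 78.216.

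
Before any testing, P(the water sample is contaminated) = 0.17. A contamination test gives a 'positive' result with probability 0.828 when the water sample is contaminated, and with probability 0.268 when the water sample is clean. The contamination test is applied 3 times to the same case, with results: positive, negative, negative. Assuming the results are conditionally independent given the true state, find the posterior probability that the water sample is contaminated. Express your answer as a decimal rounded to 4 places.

Posterior P(H) ≈ 0.0338

Let H be the event that the water sample is contaminated; start with P(H) = 0.17. P('positive'|H) = 0.828, P('positive'|¬H) = 0.268.
Update on result 1 ('positive'): P(H) ← 0.828·0.1700 / (0.828·0.1700 + 0.268·0.8300) = 0.14076/0.36320 = 0.3876.
Update on result 2 ('negative'): P(H) ← 0.172·0.3876 / (0.172·0.3876 + 0.732·0.6124) = 0.066659/0.51497 = 0.1294.
Update on result 3 ('negative'): P(H) ← 0.172·0.1294 / (0.172·0.1294 + 0.732·0.8706) = 0.022264/0.65951 = 0.0338.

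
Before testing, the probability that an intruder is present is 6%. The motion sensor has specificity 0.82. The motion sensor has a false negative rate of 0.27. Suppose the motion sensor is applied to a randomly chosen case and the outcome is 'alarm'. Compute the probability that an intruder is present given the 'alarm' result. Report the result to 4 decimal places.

Let H be the event that an intruder is present. P(H) = 0.06, so P(¬H) = 0.94. With E the 'alarm' result, P(E|H) = 0.73 and P(E|¬H) = 0.18.
P(E) = 0.73·0.06 + 0.18·0.94 = 0.043800 + 0.16920 = 0.21300.
By Bayes' theorem, P(H|E) = 0.043800 / 0.21300 = 0.2056.

P(H | E) ≈ 0.2056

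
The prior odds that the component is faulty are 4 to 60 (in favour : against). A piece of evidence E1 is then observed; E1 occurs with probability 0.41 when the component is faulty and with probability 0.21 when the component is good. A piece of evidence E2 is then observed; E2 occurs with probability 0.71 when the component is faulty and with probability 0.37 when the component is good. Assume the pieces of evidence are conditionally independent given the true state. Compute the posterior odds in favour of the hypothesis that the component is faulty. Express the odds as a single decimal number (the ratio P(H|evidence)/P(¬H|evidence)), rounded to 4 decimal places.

Posterior odds ≈ 0.2498

Prior odds = 4/60 = 0.066667.
Likelihood ratio for E1 = 0.41/0.21 = 1.9524.
Likelihood ratio for E2 = 0.71/0.37 = 1.9189.
Posterior odds = prior odds × LR₁ × LR₂ = 0.24976.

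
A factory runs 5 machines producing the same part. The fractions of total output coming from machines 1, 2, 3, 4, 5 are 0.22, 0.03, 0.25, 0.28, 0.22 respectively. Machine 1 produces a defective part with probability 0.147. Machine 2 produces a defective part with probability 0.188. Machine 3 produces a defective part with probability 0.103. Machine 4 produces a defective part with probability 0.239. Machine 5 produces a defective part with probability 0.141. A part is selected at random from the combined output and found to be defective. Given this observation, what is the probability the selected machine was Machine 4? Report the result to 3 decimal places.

Posterior probability ≈ 0.414

Tabulate prior·likelihood by source: [1] prior 0.22, lik 0.147, product 0.03234; [2] prior 0.03, lik 0.188, product 0.005640; [3] prior 0.25, lik 0.103, product 0.02575; [4] prior 0.28, lik 0.239, product 0.06692; [5] prior 0.22, lik 0.141, product 0.03102.
Normalizing constant = 0.16167; the posterior for Machine 4 is its product over the sum, 0.06692/0.16167 = 0.414.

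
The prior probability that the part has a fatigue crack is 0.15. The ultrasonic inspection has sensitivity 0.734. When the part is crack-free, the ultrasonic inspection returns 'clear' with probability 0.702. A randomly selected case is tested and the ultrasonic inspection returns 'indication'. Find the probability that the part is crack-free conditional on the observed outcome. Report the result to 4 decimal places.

Write H for 'the part has a fatigue crack'. Prior odds H:¬H = 0.15/0.85 = 0.17647. For the 'indication' outcome, the likelihood ratio is 0.734/0.298 = 2.4631.
Posterior odds = 0.17647 × 2.4631 = 0.43466, so P(H|E) = 0.43466/(1+0.43466) = 0.3030. Then P(¬H|E) = 1 − 0.3030 = 0.6970.

P(¬H | E) ≈ 0.6970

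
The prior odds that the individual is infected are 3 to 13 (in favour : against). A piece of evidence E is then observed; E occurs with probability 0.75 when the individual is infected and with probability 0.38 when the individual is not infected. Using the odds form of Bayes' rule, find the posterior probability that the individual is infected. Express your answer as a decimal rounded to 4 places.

Prior odds = 3/13 = 0.23077. In log-odds, ln(0.23077) = -1.4663.
Add log likelihood ratio: ln(1.9737) = 0.67990.
Posterior log-odds = -0.78644, so posterior odds = exp(-0.78644) = 0.45547. Converting, P(H|E) = 0.45547/1.4555 = 0.3129.

Posterior probability ≈ 0.3129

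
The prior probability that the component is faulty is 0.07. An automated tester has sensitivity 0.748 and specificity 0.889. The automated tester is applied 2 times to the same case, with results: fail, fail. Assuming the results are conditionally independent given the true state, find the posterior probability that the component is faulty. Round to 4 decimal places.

Posterior P(H) ≈ 0.7737

Let H be the event that the component is faulty; start with P(H) = 0.07. P('fail'|H) = 0.748, P('fail'|¬H) = 0.111.
Update on result 1 ('fail'): P(H) ← 0.748·0.0700 / (0.748·0.0700 + 0.111·0.9300) = 0.052360/0.15559 = 0.3365.
Update on result 2 ('fail'): P(H) ← 0.748·0.3365 / (0.748·0.3365 + 0.111·0.6635) = 0.25172/0.32537 = 0.7737.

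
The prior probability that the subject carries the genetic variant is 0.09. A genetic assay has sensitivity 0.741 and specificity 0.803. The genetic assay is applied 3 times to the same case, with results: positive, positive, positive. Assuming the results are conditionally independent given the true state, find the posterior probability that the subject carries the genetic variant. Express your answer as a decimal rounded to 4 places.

Posterior P(H) ≈ 0.8403

Let H be the event that the subject carries the genetic variant; start with P(H) = 0.09. P('positive'|H) = 0.741, P('positive'|¬H) = 0.197.
Update on result 1 ('positive'): P(H) ← 0.741·0.0900 / (0.741·0.0900 + 0.197·0.9100) = 0.066690/0.24596 = 0.2711.
Update on result 2 ('positive'): P(H) ← 0.741·0.2711 / (0.741·0.2711 + 0.197·0.7289) = 0.20092/0.34450 = 0.5832.
Update on result 3 ('positive'): P(H) ← 0.741·0.5832 / (0.741·0.5832 + 0.197·0.4168) = 0.43216/0.51427 = 0.8403.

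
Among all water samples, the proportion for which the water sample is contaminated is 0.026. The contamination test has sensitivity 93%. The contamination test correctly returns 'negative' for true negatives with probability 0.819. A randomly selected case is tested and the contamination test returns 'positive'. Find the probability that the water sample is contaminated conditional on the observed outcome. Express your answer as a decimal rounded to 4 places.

P(H | E) ≈ 0.1206

Let H be the event that the water sample is contaminated. P(H) = 0.026, so P(¬H) = 0.974. With E the 'positive' result, P(E|H) = 0.93 and P(E|¬H) = 0.181.
P(E) = 0.93·0.026 + 0.181·0.974 = 0.024180 + 0.17629 = 0.20047.
By Bayes' theorem, P(H|E) = 0.024180 / 0.20047 = 0.1206.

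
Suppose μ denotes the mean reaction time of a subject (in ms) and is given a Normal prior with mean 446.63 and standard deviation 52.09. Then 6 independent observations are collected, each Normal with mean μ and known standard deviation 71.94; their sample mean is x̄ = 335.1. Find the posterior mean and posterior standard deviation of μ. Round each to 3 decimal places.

With known σ, the Normal prior is conjugate. Weight on the data is w = (n/σ²)/(n/σ² + 1/τ₀²) = 0.00115934/(0.00115934+0.00036855) = 0.75879.
Posterior mean = w·x̄ + (1−w)·μ₀ = 0.75879·335.1 + 0.24121·446.63 = 362.002. Posterior variance = 1/(0.00115934+0.00036855) = 654.500, so SD = 25.583.

Posterior mean ≈ 362.002; posterior SD ≈ 25.583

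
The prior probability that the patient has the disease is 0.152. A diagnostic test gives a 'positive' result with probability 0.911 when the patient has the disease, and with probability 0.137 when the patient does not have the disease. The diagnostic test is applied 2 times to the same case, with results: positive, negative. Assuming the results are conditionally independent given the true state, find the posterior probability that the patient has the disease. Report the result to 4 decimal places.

Posterior P(H) ≈ 0.1095

Let H be the event that the patient has the disease; start with P(H) = 0.152. P('positive'|H) = 0.911, P('positive'|¬H) = 0.137.
Update on result 1 ('positive'): P(H) ← 0.911·0.1520 / (0.911·0.1520 + 0.137·0.8480) = 0.13847/0.25465 = 0.5438.
Update on result 2 ('negative'): P(H) ← 0.089·0.5438 / (0.089·0.5438 + 0.863·0.4562) = 0.048396/0.44212 = 0.1095.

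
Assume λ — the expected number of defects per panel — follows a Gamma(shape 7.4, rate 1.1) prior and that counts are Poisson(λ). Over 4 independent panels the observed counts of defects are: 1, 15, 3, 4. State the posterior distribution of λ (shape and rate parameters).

Posterior: Gamma(shape=30.4, rate=5.1)

The Poisson likelihood adds the total count to the shape and the number of exposure periods to the rate. Here ∑xᵢ = 23 and n = 4, so shape 7.4→30.4 and rate 1.1→5.1.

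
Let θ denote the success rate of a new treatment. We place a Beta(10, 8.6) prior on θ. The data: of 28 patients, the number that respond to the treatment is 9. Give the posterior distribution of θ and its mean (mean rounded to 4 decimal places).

The binomial likelihood is conjugate to the Beta prior: with 9 successes and 19 failures, the posterior is Beta(10+9, 8.6+19) = Beta(19, 27.6).
Posterior mean = α/(α+β) = 19/46.6 = 0.4077.

Posterior: Beta(19, 27.6); mean ≈ 0.4077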